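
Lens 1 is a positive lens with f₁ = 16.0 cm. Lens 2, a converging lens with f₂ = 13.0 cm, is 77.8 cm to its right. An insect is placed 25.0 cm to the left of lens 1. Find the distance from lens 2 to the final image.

Lens 1: 1/d_i1 = 1/f₁ − 1/d_o1 = 1/(16.0) − 1/(25.0) = 0.02250, so d_i1 = 44.44 cm.
The intermediate image is 44.44 cm to the right of lens 1, which is 77.8 − (44.44) = 33.36 cm to the left of lens 2, so d_o2 = +33.36 cm.
Lens 2: 1/d_i2 = 1/f₂ − 1/d_o2 = 1/(13.0) − 1/(33.36) = 0.04695, so d_i2 = 21.3 cm.
The final image is real, 21.3 cm to the right of lens 2 (overall magnification ≈ 1.1).

21.3 cm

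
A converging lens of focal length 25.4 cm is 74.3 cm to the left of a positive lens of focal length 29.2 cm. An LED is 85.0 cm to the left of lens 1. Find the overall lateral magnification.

Lens 1: 1/d_i1 = 1/(25.4) − 1/(85.0) = 0.02761, so d_i1 = 36.22 cm; m₁ = −d_i1/d_o1 = -0.4261.
d_o2 = 74.3 − (36.22) = 38.08 cm.
Lens 2: 1/d_i2 = 1/(29.2) − 1/(38.08) = 0.007986, so d_i2 = 125.2 cm; m₂ = −d_i2/d_o2 = -3.288.
m = m₁·m₂ = (-0.4261)(-3.288) = +1.40.

m = +1.40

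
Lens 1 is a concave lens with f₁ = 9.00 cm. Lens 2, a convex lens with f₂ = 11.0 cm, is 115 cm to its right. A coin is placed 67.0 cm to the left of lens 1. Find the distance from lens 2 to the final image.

Lens 1 is diverging, so f₁ = −9.00 cm.
Lens 1: 1/d_i1 = 1/f₁ − 1/d_o1 = 1/(-9.00) − 1/(67.0) = -0.1260, so d_i1 = -7.934 cm.
The intermediate image is 7.934 cm to the left of lens 1 (virtual), which is 115 − (-7.934) = 122.9 cm to the left of lens 2, so d_o2 = +122.9 cm.
Lens 2: 1/d_i2 = 1/f₂ − 1/d_o2 = 1/(11.0) − 1/(122.9) = 0.08277, so d_i2 = 12.1 cm.
The final image is real, 12.1 cm to the right of lens 2 (overall magnification ≈ -0.012).

12.1 cm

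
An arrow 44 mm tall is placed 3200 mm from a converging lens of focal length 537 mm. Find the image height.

1/d_i = 1/f − 1/d_o = 1/(537.0) − 1/(3200) = 0.001550, so d_i = 645.3 mm.
m = −d_i/d_o = -0.2017.
|h_i| = |m|·h_o = 0.2017 × 44 = 8.87 mm. The image is real, inverted and reduced, on the far side of the lens.

8.87 mm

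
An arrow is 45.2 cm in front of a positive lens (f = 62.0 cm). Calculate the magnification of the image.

m = +3.69

1/d_i = 1/f − 1/d_o = 1/(62.00) − 1/(45.2) = -0.005995, so d_i = -166.8 cm.
m = −d_i/d_o = −(-166.8)/(45.2) = +3.69.
The image is virtual, upright and enlarged, on the same side as the object.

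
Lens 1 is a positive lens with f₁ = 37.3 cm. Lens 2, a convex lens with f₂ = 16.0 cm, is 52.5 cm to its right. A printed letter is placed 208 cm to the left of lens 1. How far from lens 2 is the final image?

12.6 cm

Lens 1: 1/d_i1 = 1/f₁ − 1/d_o1 = 1/(37.3) − 1/(208) = 0.02200, so d_i1 = 45.45 cm.
The intermediate image is 45.45 cm to the right of lens 1, which is 52.5 − (45.45) = 7.050 cm to the left of lens 2, so d_o2 = +7.050 cm.
Lens 2: 1/d_i2 = 1/f₂ − 1/d_o2 = 1/(16.0) − 1/(7.050) = -0.07934, so d_i2 = -12.6 cm.
The final image is virtual, 12.6 cm to the left of lens 2 (overall magnification ≈ -0.39).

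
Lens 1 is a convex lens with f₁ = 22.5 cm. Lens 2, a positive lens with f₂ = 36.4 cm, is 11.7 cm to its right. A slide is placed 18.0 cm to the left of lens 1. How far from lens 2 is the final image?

Lens 1: 1/d_i1 = 1/f₁ − 1/d_o1 = 1/(22.5) − 1/(18.0) = -0.01111, so d_i1 = -90.00 cm.
The intermediate image is 90.00 cm to the left of lens 1 (virtual), which is 11.7 − (-90.00) = 101.7 cm to the left of lens 2, so d_o2 = +101.7 cm.
Lens 2: 1/d_i2 = 1/f₂ − 1/d_o2 = 1/(36.4) − 1/(101.7) = 0.01764, so d_i2 = 56.7 cm.
The final image is real, 56.7 cm to the right of lens 2 (overall magnification ≈ -2.8).

56.7 cm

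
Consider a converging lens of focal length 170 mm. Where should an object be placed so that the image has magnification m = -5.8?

m = −d_i/d_o ⇒ d_i = −m·d_o.
1/f = 1/d_o + 1/d_i = 1/d_o − 1/(m·d_o) = (1 − 1/m)/d_o, so d_o = f(1 − 1/m) = (170.0)(1 − 1/(-5.8)) = 199 mm.

199 mm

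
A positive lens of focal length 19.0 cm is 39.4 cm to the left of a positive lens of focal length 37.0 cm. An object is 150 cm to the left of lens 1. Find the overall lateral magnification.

Lens 1: 1/d_i1 = 1/(19.0) − 1/(150) = 0.04596, so d_i1 = 21.76 cm; m₁ = −d_i1/d_o1 = -0.1451.
d_o2 = 39.4 − (21.76) = 17.64 cm.
Lens 2: 1/d_i2 = 1/(37.0) − 1/(17.64) = -0.02966, so d_i2 = -33.71 cm; m₂ = −d_i2/d_o2 = +1.911.
m = m₁·m₂ = (-0.1451)(+1.911) = -0.277.

m = -0.277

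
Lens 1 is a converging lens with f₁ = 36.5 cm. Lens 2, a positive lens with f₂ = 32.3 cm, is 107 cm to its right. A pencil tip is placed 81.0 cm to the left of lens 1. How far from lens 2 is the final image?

159 cm

Lens 1: 1/d_i1 = 1/f₁ − 1/d_o1 = 1/(36.5) − 1/(81.0) = 0.01505, so d_i1 = 66.44 cm.
The intermediate image is 66.44 cm to the right of lens 1, which is 107 − (66.44) = 40.56 cm to the left of lens 2, so d_o2 = +40.56 cm.
Lens 2: 1/d_i2 = 1/f₂ − 1/d_o2 = 1/(32.3) − 1/(40.56) = 0.006305, so d_i2 = 159 cm.
The final image is real, 159 cm to the right of lens 2 (overall magnification ≈ 3.2).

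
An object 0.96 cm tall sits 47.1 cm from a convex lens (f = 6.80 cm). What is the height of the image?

0.162 cm

1/d_i = 1/f − 1/d_o = 1/(6.800) − 1/(47.1) = 0.1258, so d_i = 7.947 cm.
m = −d_i/d_o = -0.1687.
|h_i| = |m|·h_o = 0.1687 × 0.96 = 0.162 cm. The image is real, inverted and reduced, on the far side of the lens.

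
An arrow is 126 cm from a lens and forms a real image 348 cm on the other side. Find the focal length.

f = 92.5 cm (converging)

Real image ⇒ d_i = +348 cm.
1/f = 1/d_o + 1/d_i = 1/(126) + 1/(348) = 0.01081, so f = 92.5 cm.
Since f is positive, the lens is converging.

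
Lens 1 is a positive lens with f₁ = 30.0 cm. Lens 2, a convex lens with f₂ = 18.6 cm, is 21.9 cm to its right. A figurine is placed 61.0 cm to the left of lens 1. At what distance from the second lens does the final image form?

12.4 cm

Lens 1: 1/d_i1 = 1/f₁ − 1/d_o1 = 1/(30.0) − 1/(61.0) = 0.01694, so d_i1 = 59.03 cm.
The intermediate image is 59.03 cm to the right of lens 1, which lies 37.13 cm to the right of lens 2 — a virtual object — so d_o2 = −37.13 cm.
Lens 2: 1/d_i2 = 1/f₂ − 1/d_o2 = 1/(18.6) − 1/(-37.13) = 0.08070, so d_i2 = 12.4 cm.
The final image is real, 12.4 cm to the right of lens 2 (overall magnification ≈ -0.32).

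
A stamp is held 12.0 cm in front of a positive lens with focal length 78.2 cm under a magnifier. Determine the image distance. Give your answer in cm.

Thin-lens equation: 1/v = 1/f − 1/u = 1/(78.20) − 1/(12.0) = 0.01279 − 0.08333 = -0.07055, so v = -14.2 cm.
The image is virtual, upright and enlarged, on the same side as the object.

14.2 cm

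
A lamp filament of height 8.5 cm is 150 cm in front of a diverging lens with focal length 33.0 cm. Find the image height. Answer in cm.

For a diverging lens, f = -33.0 cm.
1/d_i = 1/f − 1/d_o = 1/(-33.00) − 1/(150) = -0.03697, so d_i = -27.05 cm.
m = −d_i/d_o = +0.1803.
|h_i| = |m|·h_o = 0.1803 × 8.5 = 1.53 cm. The image is virtual, upright and reduced, on the same side as the object.

1.53 cm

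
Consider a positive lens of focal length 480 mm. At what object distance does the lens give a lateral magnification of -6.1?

559 mm

m = −d_i/d_o ⇒ d_i = −m·d_o.
1/f = 1/d_o + 1/d_i = 1/d_o − 1/(m·d_o) = (1 − 1/m)/d_o, so d_o = f(1 − 1/m) = (480.0)(1 − 1/(-6.1)) = 559 mm.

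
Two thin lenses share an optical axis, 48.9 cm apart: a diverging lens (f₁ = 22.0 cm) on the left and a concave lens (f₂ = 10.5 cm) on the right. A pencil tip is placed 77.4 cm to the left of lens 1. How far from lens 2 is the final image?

Lens 1 is diverging, so f₁ = −22.0 cm.
Lens 1: 1/d_i1 = 1/f₁ − 1/d_o1 = 1/(-22.0) − 1/(77.4) = -0.05837, so d_i1 = -17.13 cm.
The intermediate image is 17.13 cm to the left of lens 1 (virtual), which is 48.9 − (-17.13) = 66.03 cm to the left of lens 2, so d_o2 = +66.03 cm.
Lens 2 is diverging, so f₂ = −10.5 cm.
Lens 2: 1/d_i2 = 1/f₂ − 1/d_o2 = 1/(-10.5) − 1/(66.03) = -0.1104, so d_i2 = -9.06 cm.
The final image is virtual, 9.06 cm to the left of lens 2 (overall magnification ≈ 0.030).

9.06 cm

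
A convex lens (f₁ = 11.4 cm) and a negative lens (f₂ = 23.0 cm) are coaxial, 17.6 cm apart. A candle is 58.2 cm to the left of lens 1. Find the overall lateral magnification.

m = -0.212

Lens 1: 1/d_i1 = 1/(11.4) − 1/(58.2) = 0.07054, so d_i1 = 14.18 cm; m₁ = −d_i1/d_o1 = -0.2436.
d_o2 = 17.6 − (14.18) = 3.420 cm.
f₂ = −23.0 cm (diverging).
Lens 2: 1/d_i2 = 1/(-23.0) − 1/(3.420) = -0.3359, so d_i2 = -2.977 cm; m₂ = −d_i2/d_o2 = +0.8706.
m = m₁·m₂ = (-0.2436)(+0.8706) = -0.212.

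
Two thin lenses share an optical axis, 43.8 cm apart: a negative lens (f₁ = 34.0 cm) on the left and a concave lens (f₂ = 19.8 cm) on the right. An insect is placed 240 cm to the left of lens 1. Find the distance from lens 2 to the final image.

15.6 cm

Lens 1 is diverging, so f₁ = −34.0 cm.
Lens 1: 1/d_i1 = 1/f₁ − 1/d_o1 = 1/(-34.0) − 1/(240) = -0.03358, so d_i1 = -29.78 cm.
The intermediate image is 29.78 cm to the left of lens 1 (virtual), which is 43.8 − (-29.78) = 73.58 cm to the left of lens 2, so d_o2 = +73.58 cm.
Lens 2 is diverging, so f₂ = −19.8 cm.
Lens 2: 1/d_i2 = 1/f₂ − 1/d_o2 = 1/(-19.8) − 1/(73.58) = -0.06410, so d_i2 = -15.6 cm.
The final image is virtual, 15.6 cm to the left of lens 2 (overall magnification ≈ 0.026).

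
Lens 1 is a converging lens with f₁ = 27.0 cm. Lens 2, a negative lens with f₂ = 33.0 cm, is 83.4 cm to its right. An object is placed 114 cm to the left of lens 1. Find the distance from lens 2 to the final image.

19.6 cm

Lens 1: 1/d_i1 = 1/f₁ − 1/d_o1 = 1/(27.0) − 1/(114) = 0.02827, so d_i1 = 35.38 cm.
The intermediate image is 35.38 cm to the right of lens 1, which is 83.4 − (35.38) = 48.02 cm to the left of lens 2, so d_o2 = +48.02 cm.
Lens 2 is diverging, so f₂ = −33.0 cm.
Lens 2: 1/d_i2 = 1/f₂ − 1/d_o2 = 1/(-33.0) − 1/(48.02) = -0.05113, so d_i2 = -19.6 cm.
The final image is virtual, 19.6 cm to the left of lens 2 (overall magnification ≈ -0.13).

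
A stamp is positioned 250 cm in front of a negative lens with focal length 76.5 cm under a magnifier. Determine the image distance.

For a negative lens, f = -76.5 cm.
Lens equation: 1/q = 1/f − 1/p = 1/(-76.50) − 1/(250) = -0.01307 − 0.004000 = -0.01707, so q = -58.6 cm.
The image is virtual, upright and reduced, on the same side as the object.

58.6 cm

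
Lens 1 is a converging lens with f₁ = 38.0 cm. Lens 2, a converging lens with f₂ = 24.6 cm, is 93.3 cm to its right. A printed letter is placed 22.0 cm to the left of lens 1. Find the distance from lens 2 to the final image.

29.6 cm

Lens 1: 1/d_i1 = 1/f₁ − 1/d_o1 = 1/(38.0) − 1/(22.0) = -0.01914, so d_i1 = -52.25 cm.
The intermediate image is 52.25 cm to the left of lens 1 (virtual), which is 93.3 − (-52.25) = 145.6 cm to the left of lens 2, so d_o2 = +145.6 cm.
Lens 2: 1/d_i2 = 1/f₂ − 1/d_o2 = 1/(24.6) − 1/(145.6) = 0.03378, so d_i2 = 29.6 cm.
The final image is real, 29.6 cm to the right of lens 2 (overall magnification ≈ -0.48).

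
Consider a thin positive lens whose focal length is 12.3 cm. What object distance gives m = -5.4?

14.6 cm

m = −d_i/d_o ⇒ d_i = −m·d_o.
1/f = 1/d_o + 1/d_i = 1/d_o − 1/(m·d_o) = (1 − 1/m)/d_o, so d_o = f(1 − 1/m) = (12.30)(1 − 1/(-5.4)) = 14.6 cm.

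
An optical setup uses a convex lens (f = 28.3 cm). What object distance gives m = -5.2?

m = −d_i/d_o ⇒ d_i = −m·d_o.
1/f = 1/d_o + 1/d_i = 1/d_o − 1/(m·d_o) = (1 − 1/m)/d_o, so d_o = f(1 − 1/m) = (28.30)(1 − 1/(-5.2)) = 33.7 cm.

33.7 cm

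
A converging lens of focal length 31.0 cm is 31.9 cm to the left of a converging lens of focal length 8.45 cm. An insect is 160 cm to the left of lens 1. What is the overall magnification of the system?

m = -0.135

Lens 1: 1/d_i1 = 1/(31.0) − 1/(160) = 0.02601, so d_i1 = 38.45 cm; m₁ = −d_i1/d_o1 = -0.2403.
d_o2 = 31.9 − (38.45) = -6.550 cm (virtual object).
Lens 2: 1/d_i2 = 1/(8.45) − 1/(-6.550) = 0.2710, so d_i2 = 3.690 cm; m₂ = −d_i2/d_o2 = +0.5633.
m = m₁·m₂ = (-0.2403)(+0.5633) = -0.135.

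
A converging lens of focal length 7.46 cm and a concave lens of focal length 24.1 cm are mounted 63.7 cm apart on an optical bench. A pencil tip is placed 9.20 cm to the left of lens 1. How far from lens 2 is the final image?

Lens 1: 1/d_i1 = 1/f₁ − 1/d_o1 = 1/(7.46) − 1/(9.20) = 0.02535, so d_i1 = 39.44 cm.
The intermediate image is 39.44 cm to the right of lens 1, which is 63.7 − (39.44) = 24.26 cm to the left of lens 2, so d_o2 = +24.26 cm.
Lens 2 is diverging, so f₂ = −24.1 cm.
Lens 2: 1/d_i2 = 1/f₂ − 1/d_o2 = 1/(-24.1) − 1/(24.26) = -0.08271, so d_i2 = -12.1 cm.
The final image is virtual, 12.1 cm to the left of lens 2 (overall magnification ≈ -2.1).

12.1 cm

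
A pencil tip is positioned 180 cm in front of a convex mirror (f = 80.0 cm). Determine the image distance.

For a convex mirror, f = -80.0 cm.
Mirror equation: 1/v = 1/f − 1/u = 1/(-80.00) − 1/(180) = -0.01250 − 0.005556 = -0.01806, so v = -55.4 cm.
The image is virtual, upright and reduced, behind the mirror.

55.4 cm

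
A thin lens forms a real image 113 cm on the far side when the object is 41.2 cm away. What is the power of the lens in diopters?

d_i = +113 cm.
1/f = 1/d_o + 1/d_i = 1/(41.2) + 1/(113) = 0.03312 cm⁻¹.
f = 30.19 cm = 0.3019 m, so P = 1/f = +3.31 D.

P = +3.31 D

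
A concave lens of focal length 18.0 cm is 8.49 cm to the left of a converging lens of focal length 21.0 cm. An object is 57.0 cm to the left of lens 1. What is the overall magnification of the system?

m = -4.31

f₁ = −18.0 cm (diverging).
Lens 1: 1/d_i1 = 1/(-18.0) − 1/(57.0) = -0.07310, so d_i1 = -13.68 cm; m₁ = −d_i1/d_o1 = +0.2400.
d_o2 = 8.49 − (-13.68) = 22.17 cm.
Lens 2: 1/d_i2 = 1/(21.0) − 1/(22.17) = 0.002513, so d_i2 = 397.9 cm; m₂ = −d_i2/d_o2 = -17.95.
m = m₁·m₂ = (+0.2400)(-17.95) = -4.31.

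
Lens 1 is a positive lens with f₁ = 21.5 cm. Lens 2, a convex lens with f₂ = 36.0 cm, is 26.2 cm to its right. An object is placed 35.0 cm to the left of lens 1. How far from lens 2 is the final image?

16.2 cm

Lens 1: 1/d_i1 = 1/f₁ − 1/d_o1 = 1/(21.5) − 1/(35.0) = 0.01794, so d_i1 = 55.74 cm.
The intermediate image is 55.74 cm to the right of lens 1, which lies 29.54 cm to the right of lens 2 — a virtual object — so d_o2 = −29.54 cm.
Lens 2: 1/d_i2 = 1/f₂ − 1/d_o2 = 1/(36.0) − 1/(-29.54) = 0.06163, so d_i2 = 16.2 cm.
The final image is real, 16.2 cm to the right of lens 2 (overall magnification ≈ -0.87).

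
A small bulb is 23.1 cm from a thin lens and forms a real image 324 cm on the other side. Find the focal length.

Real image ⇒ d_i = +324 cm.
1/f = 1/d_o + 1/d_i = 1/(23.1) + 1/(324) = 0.04638, so f = 21.6 cm.
Since f is positive, the thin lens is converging.

f = 21.6 cm (converging)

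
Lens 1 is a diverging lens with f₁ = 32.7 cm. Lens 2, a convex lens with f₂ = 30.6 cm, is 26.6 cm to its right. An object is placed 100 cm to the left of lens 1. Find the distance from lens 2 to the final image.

76.0 cm

Lens 1 is diverging, so f₁ = −32.7 cm.
Lens 1: 1/d_i1 = 1/f₁ − 1/d_o1 = 1/(-32.7) − 1/(100) = -0.04058, so d_i1 = -24.64 cm.
The intermediate image is 24.64 cm to the left of lens 1 (virtual), which is 26.6 − (-24.64) = 51.24 cm to the left of lens 2, so d_o2 = +51.24 cm.
Lens 2: 1/d_i2 = 1/f₂ − 1/d_o2 = 1/(30.6) − 1/(51.24) = 0.01316, so d_i2 = 76.0 cm.
The final image is real, 76.0 cm to the right of lens 2 (overall magnification ≈ -0.37).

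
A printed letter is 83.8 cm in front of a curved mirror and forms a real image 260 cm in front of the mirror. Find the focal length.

Real image ⇒ d_i = +260 cm.
1/f = 1/d_o + 1/d_i = 1/(83.8) + 1/(260) = 0.01578, so f = 63.4 cm.
Since f is positive, the curved mirror is concave.

f = 63.4 cm (concave)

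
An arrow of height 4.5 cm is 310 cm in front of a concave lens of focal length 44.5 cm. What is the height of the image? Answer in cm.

For a concave lens, f = -44.5 cm.
1/d_i = 1/f − 1/d_o = 1/(-44.50) − 1/(310) = -0.02570, so d_i = -38.91 cm.
m = −d_i/d_o = +0.1255.
|h_i| = |m|·h_o = 0.1255 × 4.5 = 0.565 cm. The image is virtual, upright and reduced, on the same side as the object.

0.565 cm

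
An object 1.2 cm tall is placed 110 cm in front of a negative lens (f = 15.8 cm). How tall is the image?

0.151 cm

For a negative lens, f = -15.8 cm.
1/d_i = 1/f − 1/d_o = 1/(-15.80) − 1/(110) = -0.07238, so d_i = -13.82 cm.
m = −d_i/d_o = +0.1256.
|h_i| = |m|·h_o = 0.1256 × 1.2 = 0.151 cm. The image is virtual, upright and reduced, on the same side as the object.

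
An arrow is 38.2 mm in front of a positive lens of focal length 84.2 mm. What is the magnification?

m = +1.83

1/d_i = 1/f − 1/d_o = 1/(84.20) − 1/(38.2) = -0.01430, so d_i = -69.92 mm.
m = −d_i/d_o = −(-69.92)/(38.2) = +1.83.
The image is virtual, upright and enlarged, on the same side as the object.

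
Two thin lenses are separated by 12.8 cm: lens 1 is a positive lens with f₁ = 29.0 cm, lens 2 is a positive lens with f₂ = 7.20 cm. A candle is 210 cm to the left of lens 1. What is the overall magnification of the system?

m = -0.0411

Lens 1: 1/d_i1 = 1/(29.0) − 1/(210) = 0.02972, so d_i1 = 33.65 cm; m₁ = −d_i1/d_o1 = -0.1602.
d_o2 = 12.8 − (33.65) = -20.85 cm (virtual object).
Lens 2: 1/d_i2 = 1/(7.20) − 1/(-20.85) = 0.1869, so d_i2 = 5.352 cm; m₂ = −d_i2/d_o2 = +0.2567.
m = m₁·m₂ = (-0.1602)(+0.2567) = -0.0411.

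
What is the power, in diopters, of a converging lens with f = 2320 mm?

P = +0.431 D

f = 232 cm = 2.32 m.
P = 1/f = 1/(2.32 m) = +0.431 D.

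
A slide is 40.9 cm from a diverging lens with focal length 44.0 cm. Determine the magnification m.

For a diverging lens, f = -44.0 cm.
1/d_i = 1/f − 1/d_o = 1/(-44.00) − 1/(40.9) = -0.04718, so d_i = -21.20 cm.
m = −d_i/d_o = −(-21.20)/(40.9) = +0.518.
The image is virtual, upright and reduced, on the same side as the object.

m = +0.518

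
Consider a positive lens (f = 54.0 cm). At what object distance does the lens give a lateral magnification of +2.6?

m = −d_i/d_o ⇒ d_i = −m·d_o.
1/f = 1/d_o + 1/d_i = 1/d_o − 1/(m·d_o) = (1 − 1/m)/d_o, so d_o = f(1 − 1/m) = (54.00)(1 − 1/(+2.6)) = 33.2 cm.

33.2 cm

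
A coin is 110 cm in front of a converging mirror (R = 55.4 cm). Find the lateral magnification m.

f = R/2 = 55.4/2 = 27.70 cm.
1/d_i = 1/f − 1/d_o = 1/(27.70) − 1/(110) = 0.02701, so d_i = 37.02 cm.
m = −d_i/d_o = −(37.02)/(110) = -0.337.
The image is real, inverted and reduced, in front of the mirror.

m = -0.337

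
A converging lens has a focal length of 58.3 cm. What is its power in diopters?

P = +1.72 D

f = 58.3 cm = 0.583 m.
P = 1/f = 1/(0.583 m) = +1.72 D.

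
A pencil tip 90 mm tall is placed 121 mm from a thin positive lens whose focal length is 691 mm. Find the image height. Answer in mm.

109 mm

1/d_i = 1/f − 1/d_o = 1/(691.0) − 1/(121) = -0.006817, so d_i = -146.7 mm.
m = −d_i/d_o = +1.212.
|h_i| = |m|·h_o = 1.212 × 90 = 109 mm. The image is virtual, upright and enlarged, on the same side as the object.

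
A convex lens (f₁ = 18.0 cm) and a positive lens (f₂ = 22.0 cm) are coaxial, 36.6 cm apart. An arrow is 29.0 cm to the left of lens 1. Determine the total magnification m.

m = -1.10

Lens 1: 1/d_i1 = 1/(18.0) − 1/(29.0) = 0.02107, so d_i1 = 47.45 cm; m₁ = −d_i1/d_o1 = -1.636.
d_o2 = 36.6 − (47.45) = -10.85 cm (virtual object).
Lens 2: 1/d_i2 = 1/(22.0) − 1/(-10.85) = 0.1376, so d_i2 = 7.266 cm; m₂ = −d_i2/d_o2 = +0.6697.
m = m₁·m₂ = (-1.636)(+0.6697) = -1.10.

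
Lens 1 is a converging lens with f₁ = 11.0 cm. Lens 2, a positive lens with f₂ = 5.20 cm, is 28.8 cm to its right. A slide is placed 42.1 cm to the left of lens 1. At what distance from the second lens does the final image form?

Lens 1: 1/d_i1 = 1/f₁ − 1/d_o1 = 1/(11.0) − 1/(42.1) = 0.06716, so d_i1 = 14.89 cm.
The intermediate image is 14.89 cm to the right of lens 1, which is 28.8 − (14.89) = 13.91 cm to the left of lens 2, so d_o2 = +13.91 cm.
Lens 2: 1/d_i2 = 1/f₂ − 1/d_o2 = 1/(5.20) − 1/(13.91) = 0.1204, so d_i2 = 8.30 cm.
The final image is real, 8.30 cm to the right of lens 2 (overall magnification ≈ 0.21).

8.30 cm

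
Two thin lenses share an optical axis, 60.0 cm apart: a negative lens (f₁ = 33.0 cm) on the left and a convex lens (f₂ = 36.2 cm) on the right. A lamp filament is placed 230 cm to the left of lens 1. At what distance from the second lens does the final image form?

Lens 1 is diverging, so f₁ = −33.0 cm.
Lens 1: 1/d_i1 = 1/f₁ − 1/d_o1 = 1/(-33.0) − 1/(230) = -0.03465, so d_i1 = -28.86 cm.
The intermediate image is 28.86 cm to the left of lens 1 (virtual), which is 60.0 − (-28.86) = 88.86 cm to the left of lens 2, so d_o2 = +88.86 cm.
Lens 2: 1/d_i2 = 1/f₂ − 1/d_o2 = 1/(36.2) − 1/(88.86) = 0.01637, so d_i2 = 61.1 cm.
The final image is real, 61.1 cm to the right of lens 2 (overall magnification ≈ -0.086).

61.1 cm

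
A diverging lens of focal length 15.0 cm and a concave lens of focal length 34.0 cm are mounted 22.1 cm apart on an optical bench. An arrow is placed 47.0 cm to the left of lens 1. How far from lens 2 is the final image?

16.9 cm

Lens 1 is diverging, so f₁ = −15.0 cm.
Lens 1: 1/d_i1 = 1/f₁ − 1/d_o1 = 1/(-15.0) − 1/(47.0) = -0.08794, so d_i1 = -11.37 cm.
The intermediate image is 11.37 cm to the left of lens 1 (virtual), which is 22.1 − (-11.37) = 33.47 cm to the left of lens 2, so d_o2 = +33.47 cm.
Lens 2 is diverging, so f₂ = −34.0 cm.
Lens 2: 1/d_i2 = 1/f₂ − 1/d_o2 = 1/(-34.0) − 1/(33.47) = -0.05929, so d_i2 = -16.9 cm.
The final image is virtual, 16.9 cm to the left of lens 2 (overall magnification ≈ 0.12).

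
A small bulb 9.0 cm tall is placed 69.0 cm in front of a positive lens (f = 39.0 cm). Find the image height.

1/d_i = 1/f − 1/d_o = 1/(39.00) − 1/(69.0) = 0.01115, so d_i = 89.70 cm.
m = −d_i/d_o = -1.300.
|h_i| = |m|·h_o = 1.300 × 9.0 = 11.7 cm. The image is real, inverted and enlarged, on the far side of the lens.

11.7 cm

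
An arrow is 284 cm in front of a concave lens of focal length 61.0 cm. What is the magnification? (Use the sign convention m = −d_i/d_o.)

For a concave lens, f = -61.0 cm.
1/d_i = 1/f − 1/d_o = 1/(-61.00) − 1/(284) = -0.01991, so d_i = -50.21 cm.
m = −d_i/d_o = −(-50.21)/(284) = +0.177.
The image is virtual, upright and reduced, on the same side as the object.

m = +0.177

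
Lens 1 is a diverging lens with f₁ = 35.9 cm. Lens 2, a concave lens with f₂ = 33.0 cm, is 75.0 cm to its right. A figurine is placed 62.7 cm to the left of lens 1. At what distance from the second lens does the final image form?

24.7 cm

Lens 1 is diverging, so f₁ = −35.9 cm.
Lens 1: 1/d_i1 = 1/f₁ − 1/d_o1 = 1/(-35.9) − 1/(62.7) = -0.04380, so d_i1 = -22.83 cm.
The intermediate image is 22.83 cm to the left of lens 1 (virtual), which is 75.0 − (-22.83) = 97.83 cm to the left of lens 2, so d_o2 = +97.83 cm.
Lens 2 is diverging, so f₂ = −33.0 cm.
Lens 2: 1/d_i2 = 1/f₂ − 1/d_o2 = 1/(-33.0) − 1/(97.83) = -0.04052, so d_i2 = -24.7 cm.
The final image is virtual, 24.7 cm to the left of lens 2 (overall magnification ≈ 0.092).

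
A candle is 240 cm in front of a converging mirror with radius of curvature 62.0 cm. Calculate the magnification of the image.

f = R/2 = 62.0/2 = 31.00 cm.
1/d_i = 1/f − 1/d_o = 1/(31.00) − 1/(240) = 0.02809, so d_i = 35.60 cm.
m = −d_i/d_o = −(35.60)/(240) = -0.148.
The image is real, inverted and reduced, in front of the mirror.

m = -0.148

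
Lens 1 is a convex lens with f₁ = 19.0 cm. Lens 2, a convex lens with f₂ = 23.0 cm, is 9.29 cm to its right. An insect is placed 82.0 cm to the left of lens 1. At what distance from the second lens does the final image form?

Lens 1: 1/d_i1 = 1/f₁ − 1/d_o1 = 1/(19.0) − 1/(82.0) = 0.04044, so d_i1 = 24.73 cm.
The intermediate image is 24.73 cm to the right of lens 1, which lies 15.44 cm to the right of lens 2 — a virtual object — so d_o2 = −15.44 cm.
Lens 2: 1/d_i2 = 1/f₂ − 1/d_o2 = 1/(23.0) − 1/(-15.44) = 0.1082, so d_i2 = 9.24 cm.
The final image is real, 9.24 cm to the right of lens 2 (overall magnification ≈ -0.18).

9.24 cm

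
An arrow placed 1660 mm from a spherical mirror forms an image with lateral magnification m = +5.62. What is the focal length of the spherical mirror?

f = 2020 mm (concave)

m = −d_i/d_o ⇒ d_i = −m·d_o = −(+5.62)·(1660) = -9329 mm.
1/f = 1/d_o + 1/d_i = 1/(1660) + 1/(-9329) = 0.0004952, so f = 2020 mm.
Since f is positive, the spherical mirror is concave.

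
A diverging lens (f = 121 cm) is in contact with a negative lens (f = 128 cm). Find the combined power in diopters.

P = -1.61 D

P₁ = 1/f₁ = 1/(-1.21 m) = -0.8264 D; P₂ = 1/f₂ = 1/(-1.28 m) = -0.7812 D.
For thin lenses in contact, P = P₁ + P₂ = (-0.8264) + (-0.7812) = -1.61 D.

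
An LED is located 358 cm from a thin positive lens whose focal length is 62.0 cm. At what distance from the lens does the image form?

75.0 cm

Lens equation: 1/q = 1/f − 1/p = 1/(62.00) − 1/(358) = 0.01613 − 0.002793 = 0.01334, so q = 75.0 cm.
The image is real, inverted and reduced, on the far side of the lens.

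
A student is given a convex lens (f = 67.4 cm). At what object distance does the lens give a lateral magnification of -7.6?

76.3 cm

m = −d_i/d_o ⇒ d_i = −m·d_o.
1/f = 1/d_o + 1/d_i = 1/d_o − 1/(m·d_o) = (1 − 1/m)/d_o, so d_o = f(1 − 1/m) = (67.40)(1 − 1/(-7.6)) = 76.3 cm.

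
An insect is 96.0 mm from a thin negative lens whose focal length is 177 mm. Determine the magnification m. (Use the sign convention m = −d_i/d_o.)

m = +0.648

For a negative lens, f = -177 mm.
1/d_i = 1/f − 1/d_o = 1/(-177.0) − 1/(96.0) = -0.01607, so d_i = -62.24 mm.
m = −d_i/d_o = −(-62.24)/(96.0) = +0.648.
The image is virtual, upright and reduced, on the same side as the object.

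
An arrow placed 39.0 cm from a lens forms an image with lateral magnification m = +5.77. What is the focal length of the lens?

m = −d_i/d_o ⇒ d_i = −m·d_o = −(+5.77)·(39.0) = -225.0 cm.
1/f = 1/d_o + 1/d_i = 1/(39.0) + 1/(-225.0) = 0.02120, so f = 47.2 cm.
Since f is positive, the lens is converging.

f = 47.2 cm (converging)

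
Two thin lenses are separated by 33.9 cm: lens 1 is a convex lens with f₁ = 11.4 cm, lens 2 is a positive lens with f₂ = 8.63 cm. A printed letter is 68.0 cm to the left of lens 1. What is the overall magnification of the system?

m = +0.150

Lens 1: 1/d_i1 = 1/(11.4) − 1/(68.0) = 0.07301, so d_i1 = 13.70 cm; m₁ = −d_i1/d_o1 = -0.2015.
d_o2 = 33.9 − (13.70) = 20.20 cm.
Lens 2: 1/d_i2 = 1/(8.63) − 1/(20.20) = 0.06637, so d_i2 = 15.07 cm; m₂ = −d_i2/d_o2 = -0.7459.
m = m₁·m₂ = (-0.2015)(-0.7459) = +0.150.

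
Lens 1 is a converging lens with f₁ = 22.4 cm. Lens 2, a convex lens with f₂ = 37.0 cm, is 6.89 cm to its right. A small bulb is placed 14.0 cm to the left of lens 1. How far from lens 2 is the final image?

Lens 1: 1/d_i1 = 1/f₁ − 1/d_o1 = 1/(22.4) − 1/(14.0) = -0.02679, so d_i1 = -37.33 cm.
The intermediate image is 37.33 cm to the left of lens 1 (virtual), which is 6.89 − (-37.33) = 44.22 cm to the left of lens 2, so d_o2 = +44.22 cm.
Lens 2: 1/d_i2 = 1/f₂ − 1/d_o2 = 1/(37.0) − 1/(44.22) = 0.004413, so d_i2 = 227 cm.
The final image is real, 227 cm to the right of lens 2 (overall magnification ≈ -14).

227 cm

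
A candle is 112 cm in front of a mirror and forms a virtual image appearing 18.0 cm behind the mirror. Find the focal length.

Virtual image ⇒ d_i = −18.0 cm.
1/f = 1/d_o + 1/d_i = 1/(112) + 1/(-18.0) = -0.04663, so f = -21.4 cm.
Since f is negative, the mirror is convex.

f = -21.4 cm (convex)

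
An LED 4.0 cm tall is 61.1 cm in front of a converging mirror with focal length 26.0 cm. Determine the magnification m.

m = -0.741

1/d_i = 1/f − 1/d_o = 1/(26.00) − 1/(61.1) = 0.02209, so d_i = 45.26 cm.
m = −d_i/d_o = −(45.26)/(61.1) = -0.741.
The image is real, inverted and reduced, in front of the mirror.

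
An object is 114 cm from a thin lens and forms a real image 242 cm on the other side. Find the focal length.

Real image ⇒ d_i = +242 cm.
1/f = 1/d_o + 1/d_i = 1/(114) + 1/(242) = 0.01290, so f = 77.5 cm.
Since f is positive, the thin lens is converging.

f = 77.5 cm (converging)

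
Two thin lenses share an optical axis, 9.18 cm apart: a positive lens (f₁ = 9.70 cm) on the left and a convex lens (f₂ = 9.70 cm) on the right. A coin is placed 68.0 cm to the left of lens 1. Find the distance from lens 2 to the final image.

Lens 1: 1/d_i1 = 1/f₁ − 1/d_o1 = 1/(9.70) − 1/(68.0) = 0.08839, so d_i1 = 11.31 cm.
The intermediate image is 11.31 cm to the right of lens 1, which lies 2.130 cm to the right of lens 2 — a virtual object — so d_o2 = −2.130 cm.
Lens 2: 1/d_i2 = 1/f₂ − 1/d_o2 = 1/(9.70) − 1/(-2.130) = 0.5726, so d_i2 = 1.75 cm.
The final image is real, 1.75 cm to the right of lens 2 (overall magnification ≈ -0.14).

1.75 cm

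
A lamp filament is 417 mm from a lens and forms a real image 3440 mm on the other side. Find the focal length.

f = 372 mm (converging)

Real image ⇒ d_i = +3440 mm.
1/f = 1/d_o + 1/d_i = 1/(417) + 1/(3440) = 0.002689, so f = 372 mm.
Since f is positive, the lens is converging.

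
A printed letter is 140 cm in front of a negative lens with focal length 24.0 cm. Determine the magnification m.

For a negative lens, f = -24.0 cm.
1/d_i = 1/f − 1/d_o = 1/(-24.00) − 1/(140) = -0.04881, so d_i = -20.49 cm.
m = −d_i/d_o = −(-20.49)/(140) = +0.146.
The image is virtual, upright and reduced, on the same side as the object.

m = +0.146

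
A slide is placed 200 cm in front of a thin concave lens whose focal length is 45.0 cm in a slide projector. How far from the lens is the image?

For a concave lens, f = -45.0 cm.
Thin-lens equation: 1/q = 1/f − 1/p = 1/(-45.00) − 1/(200) = -0.02222 − 0.005000 = -0.02722, so q = -36.7 cm.
The image is virtual, upright and reduced, on the same side as the object.

36.7 cm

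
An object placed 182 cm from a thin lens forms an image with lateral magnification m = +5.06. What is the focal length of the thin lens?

f = 227 cm (converging)

m = −d_i/d_o ⇒ d_i = −m·d_o = −(+5.06)·(182) = -920.9 cm.
1/f = 1/d_o + 1/d_i = 1/(182) + 1/(-920.9) = 0.004409, so f = 227 cm.
Since f is positive, the thin lens is converging.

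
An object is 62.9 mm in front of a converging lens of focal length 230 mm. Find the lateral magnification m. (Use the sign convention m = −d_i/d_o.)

1/d_i = 1/f − 1/d_o = 1/(230.0) − 1/(62.9) = -0.01155, so d_i = -86.58 mm.
m = −d_i/d_o = −(-86.58)/(62.9) = +1.38.
The image is virtual, upright and enlarged, on the same side as the object.

m = +1.38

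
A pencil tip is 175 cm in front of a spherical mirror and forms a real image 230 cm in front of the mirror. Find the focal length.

Real image ⇒ d_i = +230 cm.
1/f = 1/d_o + 1/d_i = 1/(175) + 1/(230) = 0.01006, so f = 99.4 cm.
Since f is positive, the spherical mirror is concave.

f = 99.4 cm (concave)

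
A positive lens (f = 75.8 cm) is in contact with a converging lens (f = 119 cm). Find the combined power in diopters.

P = +2.16 D

P₁ = 1/f₁ = 1/(0.758 m) = +1.319 D; P₂ = 1/f₂ = 1/(1.19 m) = +0.8403 D.
For thin lenses in contact, P = P₁ + P₂ = (+1.319) + (+0.8403) = +2.16 D.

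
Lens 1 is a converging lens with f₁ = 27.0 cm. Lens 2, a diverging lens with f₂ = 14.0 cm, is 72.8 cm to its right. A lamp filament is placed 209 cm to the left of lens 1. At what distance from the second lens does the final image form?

10.5 cm

Lens 1: 1/d_i1 = 1/f₁ − 1/d_o1 = 1/(27.0) − 1/(209) = 0.03225, so d_i1 = 31.01 cm.
The intermediate image is 31.01 cm to the right of lens 1, which is 72.8 − (31.01) = 41.79 cm to the left of lens 2, so d_o2 = +41.79 cm.
Lens 2 is diverging, so f₂ = −14.0 cm.
Lens 2: 1/d_i2 = 1/f₂ − 1/d_o2 = 1/(-14.0) − 1/(41.79) = -0.09536, so d_i2 = -10.5 cm.
The final image is virtual, 10.5 cm to the left of lens 2 (overall magnification ≈ -0.037).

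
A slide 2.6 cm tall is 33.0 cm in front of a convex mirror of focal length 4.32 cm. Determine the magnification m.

m = +0.116

For a convex mirror, f = -4.32 cm.
1/d_i = 1/f − 1/d_o = 1/(-4.320) − 1/(33.0) = -0.2618, so d_i = -3.820 cm.
m = −d_i/d_o = −(-3.820)/(33.0) = +0.116.
The image is virtual, upright and reduced, behind the mirror.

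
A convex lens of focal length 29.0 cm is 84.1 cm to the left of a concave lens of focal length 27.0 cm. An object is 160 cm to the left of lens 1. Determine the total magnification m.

m = -0.0790

Lens 1: 1/d_i1 = 1/(29.0) − 1/(160) = 0.02823, so d_i1 = 35.42 cm; m₁ = −d_i1/d_o1 = -0.2214.
d_o2 = 84.1 − (35.42) = 48.68 cm.
f₂ = −27.0 cm (diverging).
Lens 2: 1/d_i2 = 1/(-27.0) − 1/(48.68) = -0.05758, so d_i2 = -17.37 cm; m₂ = −d_i2/d_o2 = +0.3568.
m = m₁·m₂ = (-0.2214)(+0.3568) = -0.0790.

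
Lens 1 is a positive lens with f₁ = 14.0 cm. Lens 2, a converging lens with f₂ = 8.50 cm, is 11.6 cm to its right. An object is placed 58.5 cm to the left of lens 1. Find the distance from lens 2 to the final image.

Lens 1: 1/d_i1 = 1/f₁ − 1/d_o1 = 1/(14.0) − 1/(58.5) = 0.05433, so d_i1 = 18.40 cm.
The intermediate image is 18.40 cm to the right of lens 1, which lies 6.800 cm to the right of lens 2 — a virtual object — so d_o2 = −6.800 cm.
Lens 2: 1/d_i2 = 1/f₂ − 1/d_o2 = 1/(8.50) − 1/(-6.800) = 0.2647, so d_i2 = 3.78 cm.
The final image is real, 3.78 cm to the right of lens 2 (overall magnification ≈ -0.17).

3.78 cm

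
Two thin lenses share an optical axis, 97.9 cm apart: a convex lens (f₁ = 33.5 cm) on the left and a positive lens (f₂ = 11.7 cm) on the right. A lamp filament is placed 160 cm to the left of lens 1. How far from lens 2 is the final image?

Lens 1: 1/d_i1 = 1/f₁ − 1/d_o1 = 1/(33.5) − 1/(160) = 0.02360, so d_i1 = 42.37 cm.
The intermediate image is 42.37 cm to the right of lens 1, which is 97.9 − (42.37) = 55.53 cm to the left of lens 2, so d_o2 = +55.53 cm.
Lens 2: 1/d_i2 = 1/f₂ − 1/d_o2 = 1/(11.7) − 1/(55.53) = 0.06746, so d_i2 = 14.8 cm.
The final image is real, 14.8 cm to the right of lens 2 (overall magnification ≈ 0.071).

14.8 cm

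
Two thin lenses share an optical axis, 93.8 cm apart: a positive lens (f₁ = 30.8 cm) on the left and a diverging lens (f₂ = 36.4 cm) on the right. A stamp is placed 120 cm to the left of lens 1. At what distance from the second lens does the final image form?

Lens 1: 1/d_i1 = 1/f₁ − 1/d_o1 = 1/(30.8) − 1/(120) = 0.02413, so d_i1 = 41.43 cm.
The intermediate image is 41.43 cm to the right of lens 1, which is 93.8 − (41.43) = 52.37 cm to the left of lens 2, so d_o2 = +52.37 cm.
Lens 2 is diverging, so f₂ = −36.4 cm.
Lens 2: 1/d_i2 = 1/f₂ − 1/d_o2 = 1/(-36.4) − 1/(52.37) = -0.04657, so d_i2 = -21.5 cm.
The final image is virtual, 21.5 cm to the left of lens 2 (overall magnification ≈ -0.14).

21.5 cm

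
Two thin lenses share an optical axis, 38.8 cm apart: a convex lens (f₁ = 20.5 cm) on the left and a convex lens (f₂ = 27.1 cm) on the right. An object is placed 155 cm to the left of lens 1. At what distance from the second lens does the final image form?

Lens 1: 1/d_i1 = 1/f₁ − 1/d_o1 = 1/(20.5) − 1/(155) = 0.04233, so d_i1 = 23.62 cm.
The intermediate image is 23.62 cm to the right of lens 1, which is 38.8 − (23.62) = 15.18 cm to the left of lens 2, so d_o2 = +15.18 cm.
Lens 2: 1/d_i2 = 1/f₂ − 1/d_o2 = 1/(27.1) − 1/(15.18) = -0.02898, so d_i2 = -34.5 cm.
The final image is virtual, 34.5 cm to the left of lens 2 (overall magnification ≈ -0.35).

34.5 cm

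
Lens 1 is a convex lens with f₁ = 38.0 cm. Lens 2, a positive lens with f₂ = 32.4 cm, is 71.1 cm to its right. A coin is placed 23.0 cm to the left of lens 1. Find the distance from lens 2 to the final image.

43.2 cm

Lens 1: 1/d_i1 = 1/f₁ − 1/d_o1 = 1/(38.0) − 1/(23.0) = -0.01716, so d_i1 = -58.27 cm.
The intermediate image is 58.27 cm to the left of lens 1 (virtual), which is 71.1 − (-58.27) = 129.4 cm to the left of lens 2, so d_o2 = +129.4 cm.
Lens 2: 1/d_i2 = 1/f₂ − 1/d_o2 = 1/(32.4) − 1/(129.4) = 0.02314, so d_i2 = 43.2 cm.
The final image is real, 43.2 cm to the right of lens 2 (overall magnification ≈ -0.85).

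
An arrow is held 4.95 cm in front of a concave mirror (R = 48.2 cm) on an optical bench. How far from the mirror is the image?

f = R/2 = 48.2/2 = 24.10 cm.
Mirror equation: 1/q = 1/f − 1/p = 1/(24.10) − 1/(4.95) = 0.04149 − 0.2020 = -0.1605, so q = -6.23 cm.
The image is virtual, upright and enlarged, behind the mirror.

6.23 cm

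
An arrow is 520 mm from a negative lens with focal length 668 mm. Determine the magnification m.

m = +0.562

For a negative lens, f = -668 mm.
1/d_i = 1/f − 1/d_o = 1/(-668.0) − 1/(520) = -0.003420, so d_i = -292.4 mm.
m = −d_i/d_o = −(-292.4)/(520) = +0.562.
The image is virtual, upright and reduced, on the same side as the object.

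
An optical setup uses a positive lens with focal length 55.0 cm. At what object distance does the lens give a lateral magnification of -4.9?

66.2 cm

m = −d_i/d_o ⇒ d_i = −m·d_o.
1/f = 1/d_o + 1/d_i = 1/d_o − 1/(m·d_o) = (1 − 1/m)/d_o, so d_o = f(1 − 1/m) = (55.00)(1 − 1/(-4.9)) = 66.2 cm.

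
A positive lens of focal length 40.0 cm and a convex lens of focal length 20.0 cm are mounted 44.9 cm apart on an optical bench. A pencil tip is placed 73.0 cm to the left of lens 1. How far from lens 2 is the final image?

Lens 1: 1/d_i1 = 1/f₁ − 1/d_o1 = 1/(40.0) − 1/(73.0) = 0.01130, so d_i1 = 88.48 cm.
The intermediate image is 88.48 cm to the right of lens 1, which lies 43.58 cm to the right of lens 2 — a virtual object — so d_o2 = −43.58 cm.
Lens 2: 1/d_i2 = 1/f₂ − 1/d_o2 = 1/(20.0) − 1/(-43.58) = 0.07295, so d_i2 = 13.7 cm.
The final image is real, 13.7 cm to the right of lens 2 (overall magnification ≈ -0.38).

13.7 cm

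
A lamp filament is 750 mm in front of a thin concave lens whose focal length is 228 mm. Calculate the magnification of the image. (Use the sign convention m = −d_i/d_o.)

For a concave lens, f = -228 mm.
1/d_i = 1/f − 1/d_o = 1/(-228.0) − 1/(750) = -0.005719, so d_i = -174.8 mm.
m = −d_i/d_o = −(-174.8)/(750) = +0.233.
The image is virtual, upright and reduced, on the same side as the object.

m = +0.233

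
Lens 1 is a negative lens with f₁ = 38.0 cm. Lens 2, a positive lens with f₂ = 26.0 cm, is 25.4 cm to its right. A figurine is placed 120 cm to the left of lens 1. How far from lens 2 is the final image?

49.9 cm

Lens 1 is diverging, so f₁ = −38.0 cm.
Lens 1: 1/d_i1 = 1/f₁ − 1/d_o1 = 1/(-38.0) − 1/(120) = -0.03465, so d_i1 = -28.86 cm.
The intermediate image is 28.86 cm to the left of lens 1 (virtual), which is 25.4 − (-28.86) = 54.26 cm to the left of lens 2, so d_o2 = +54.26 cm.
Lens 2: 1/d_i2 = 1/f₂ − 1/d_o2 = 1/(26.0) − 1/(54.26) = 0.02003, so d_i2 = 49.9 cm.
The final image is real, 49.9 cm to the right of lens 2 (overall magnification ≈ -0.22).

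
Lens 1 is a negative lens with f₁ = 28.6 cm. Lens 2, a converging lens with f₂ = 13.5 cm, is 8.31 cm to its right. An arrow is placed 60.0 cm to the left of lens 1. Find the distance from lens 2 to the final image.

26.4 cm

Lens 1 is diverging, so f₁ = −28.6 cm.
Lens 1: 1/d_i1 = 1/f₁ − 1/d_o1 = 1/(-28.6) − 1/(60.0) = -0.05163, so d_i1 = -19.37 cm.
The intermediate image is 19.37 cm to the left of lens 1 (virtual), which is 8.31 − (-19.37) = 27.68 cm to the left of lens 2, so d_o2 = +27.68 cm.
Lens 2: 1/d_i2 = 1/f₂ − 1/d_o2 = 1/(13.5) − 1/(27.68) = 0.03795, so d_i2 = 26.4 cm.
The final image is real, 26.4 cm to the right of lens 2 (overall magnification ≈ -0.31).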